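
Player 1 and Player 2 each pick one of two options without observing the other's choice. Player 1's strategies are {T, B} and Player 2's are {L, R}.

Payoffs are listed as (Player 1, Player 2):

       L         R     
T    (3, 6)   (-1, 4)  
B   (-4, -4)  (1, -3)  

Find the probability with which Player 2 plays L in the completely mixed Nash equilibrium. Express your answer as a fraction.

Let y be the probability that Player 2 plays L. In a completely mixed equilibrium, Player 1 must be indifferent between T and B.
Player 1's expected payoff from T is 3y − (1−y); from B it is −4y + (1−y).
Setting these equal: 4y − 1 = −5y + 1, so y = 2/9.

2/9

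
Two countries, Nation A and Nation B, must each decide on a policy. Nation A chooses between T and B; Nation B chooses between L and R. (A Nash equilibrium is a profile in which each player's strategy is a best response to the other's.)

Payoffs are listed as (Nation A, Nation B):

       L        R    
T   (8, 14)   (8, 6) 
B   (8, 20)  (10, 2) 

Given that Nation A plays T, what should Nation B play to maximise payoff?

Against T, Nation B earns 14 from L and 6 from R.
So L is the best response.

L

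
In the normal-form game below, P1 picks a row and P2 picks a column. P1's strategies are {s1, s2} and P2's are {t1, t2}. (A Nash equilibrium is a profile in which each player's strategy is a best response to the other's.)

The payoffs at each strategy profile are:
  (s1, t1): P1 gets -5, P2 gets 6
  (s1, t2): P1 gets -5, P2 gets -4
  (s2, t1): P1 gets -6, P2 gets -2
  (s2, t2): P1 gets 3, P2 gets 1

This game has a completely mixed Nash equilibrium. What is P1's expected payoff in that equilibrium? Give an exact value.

First find y, the probability P2 plays t1, from P1's indifference between s1 and s2: −5y − 5(1−y) = −6y + 3(1−y), giving y = 8/9.
Since P1 is indifferent in equilibrium, P1's expected payoff equals the payoff from either row against (8/9, 1/9). Using s1: −5(8/9) − 5(1/9) = -5.

-5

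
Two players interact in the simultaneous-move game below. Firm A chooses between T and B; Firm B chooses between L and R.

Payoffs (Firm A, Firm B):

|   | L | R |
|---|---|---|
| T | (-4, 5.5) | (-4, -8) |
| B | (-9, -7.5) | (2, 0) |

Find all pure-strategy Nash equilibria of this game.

(T, L): Firm A gets -4 ≥ -9 from B, and Firm B gets 5.5 ≥ -8 from R — Nash equilibrium.
(T, R): Firm A prefers B (2 > -4); Firm B prefers L (5.5 > -8) — not an equilibrium.
(B, L): Firm A prefers T (-4 > -9); Firm B prefers R (0 > -7.5) — not an equilibrium.
(B, R): Firm A gets 2 ≥ -4 from T, and Firm B gets 0 ≥ -7.5 from L — Nash equilibrium.

(T, L) and (B, R)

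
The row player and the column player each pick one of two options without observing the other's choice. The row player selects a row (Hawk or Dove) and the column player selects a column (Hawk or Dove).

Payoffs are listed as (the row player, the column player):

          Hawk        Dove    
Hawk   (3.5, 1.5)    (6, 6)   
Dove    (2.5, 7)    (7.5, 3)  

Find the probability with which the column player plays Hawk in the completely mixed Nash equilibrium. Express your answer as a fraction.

3/5

Let y be the probability that the column player plays Hawk. In a completely mixed equilibrium, the row player must be indifferent between Hawk and Dove.
The row player's expected payoff from Hawk is 3.5y + 6(1−y); from Dove it is 2.5y + 7.5(1−y).
Setting these equal: −2.5y + 6 = −5y + 7.5, so y = 3/5.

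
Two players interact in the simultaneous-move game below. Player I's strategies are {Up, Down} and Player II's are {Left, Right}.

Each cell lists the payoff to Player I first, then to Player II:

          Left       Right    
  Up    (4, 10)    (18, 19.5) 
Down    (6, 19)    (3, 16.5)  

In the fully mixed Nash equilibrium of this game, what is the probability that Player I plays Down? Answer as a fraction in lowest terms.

Let x be the probability that Player I plays Up. In a completely mixed equilibrium, Player II must be indifferent between Left and Right.
Player II's expected payoff from Left is 10x + 19(1−x); from Right it is 19.5x + 16.5(1−x).
Setting these equal: −9x + 19 = 3x + 16.5, so x = 5/24.
Therefore Player I plays Down with probability 1 − 5/24 = 19/24.

19/24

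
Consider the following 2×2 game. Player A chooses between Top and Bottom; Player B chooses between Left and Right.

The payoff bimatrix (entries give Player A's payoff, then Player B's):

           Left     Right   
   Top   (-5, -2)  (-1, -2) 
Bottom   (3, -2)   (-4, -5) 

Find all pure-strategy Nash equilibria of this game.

(Top, Left): Player A prefers Bottom (3 > -5) — not an equilibrium.
(Top, Right): Player A gets -1 ≥ -4 from Bottom, and Player B gets -2 ≥ -2 from Left — Nash equilibrium.
(Bottom, Left): Player A gets 3 ≥ -5 from Top, and Player B gets -2 ≥ -5 from Right — Nash equilibrium.
(Bottom, Right): Player A prefers Top (-1 > -4); Player B prefers Left (-2 > -5) — not an equilibrium.

(Top, Right) and (Bottom, Left)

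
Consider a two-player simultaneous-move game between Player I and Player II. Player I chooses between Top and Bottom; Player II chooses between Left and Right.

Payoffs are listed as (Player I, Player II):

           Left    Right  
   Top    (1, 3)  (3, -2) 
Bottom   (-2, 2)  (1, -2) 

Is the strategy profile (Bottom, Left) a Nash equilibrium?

At (Bottom, Left), Player I earns -2; switching to Top would give 1, so Player I would deviate.
Player II earns 2; switching to Right would give -2, so Player II has no profitable deviation.
Since at least one player can profitably deviate, this is not a Nash equilibrium.

No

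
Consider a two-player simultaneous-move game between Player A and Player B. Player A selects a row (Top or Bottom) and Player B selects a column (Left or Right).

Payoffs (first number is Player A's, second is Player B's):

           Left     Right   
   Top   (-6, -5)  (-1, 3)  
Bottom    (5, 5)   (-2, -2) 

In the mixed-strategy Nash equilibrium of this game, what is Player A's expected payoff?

-17/12

First find q, the probability Player B plays Left, from Player A's indifference between Top and Bottom: −6q − (1−q) = 5q − 2(1−q), giving q = 1/12.
Since Player A is indifferent in equilibrium, Player A's expected payoff equals the payoff from either row against (1/12, 11/12). Using Top: −6(1/12) − (11/12) = -17/12.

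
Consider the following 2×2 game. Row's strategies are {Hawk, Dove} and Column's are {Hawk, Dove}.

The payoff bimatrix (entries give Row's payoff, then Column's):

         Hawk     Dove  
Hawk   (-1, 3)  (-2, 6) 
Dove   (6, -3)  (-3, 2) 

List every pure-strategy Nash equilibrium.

(Hawk, Dove)

(Hawk, Hawk): Row prefers Dove (6 > -1); Column prefers Dove (6 > 3) — not an equilibrium.
(Hawk, Dove): Row gets -2 ≥ -3 from Dove, and Column gets 6 ≥ 3 from Hawk — Nash equilibrium.
(Dove, Hawk): Column prefers Dove (2 > -3) — not an equilibrium.
(Dove, Dove): Row prefers Hawk (-2 > -3) — not an equilibrium.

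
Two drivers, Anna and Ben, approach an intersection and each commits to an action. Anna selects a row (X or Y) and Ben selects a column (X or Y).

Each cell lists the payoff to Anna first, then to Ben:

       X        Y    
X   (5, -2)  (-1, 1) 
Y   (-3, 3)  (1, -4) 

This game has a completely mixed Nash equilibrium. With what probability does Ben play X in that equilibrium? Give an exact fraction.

1/5

Let y be the probability that Ben plays X. In a completely mixed equilibrium, Anna must be indifferent between X and Y.
Anna's expected payoff from X is 5y − (1−y); from Y it is −3y + (1−y).
Setting these equal: 6y − 1 = −4y + 1, so y = 1/5.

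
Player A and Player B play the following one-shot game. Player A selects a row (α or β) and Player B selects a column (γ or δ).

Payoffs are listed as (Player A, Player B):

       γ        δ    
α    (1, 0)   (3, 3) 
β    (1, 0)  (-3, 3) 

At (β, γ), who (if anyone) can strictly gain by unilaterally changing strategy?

Player B

Player A at (β, γ) earns 1; deviating to α yields 1 — not better.
Player B earns 0; deviating to δ yields 3 — a strict improvement.
Only Player B has a strictly profitable deviation.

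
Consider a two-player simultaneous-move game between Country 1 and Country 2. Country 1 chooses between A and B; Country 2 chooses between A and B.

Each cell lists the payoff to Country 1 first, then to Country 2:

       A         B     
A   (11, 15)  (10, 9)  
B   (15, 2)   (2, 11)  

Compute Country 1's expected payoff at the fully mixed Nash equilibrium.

First find q, the probability Country 2 plays A, from Country 1's indifference between A and B: 11q + 10(1−q) = 15q + 2(1−q), giving q = 2/3.
Since Country 1 is indifferent in equilibrium, Country 1's expected payoff equals the payoff from either row against (2/3, 1/3). Using A: 11(2/3) + 10(1/3) = 32/3.

32/3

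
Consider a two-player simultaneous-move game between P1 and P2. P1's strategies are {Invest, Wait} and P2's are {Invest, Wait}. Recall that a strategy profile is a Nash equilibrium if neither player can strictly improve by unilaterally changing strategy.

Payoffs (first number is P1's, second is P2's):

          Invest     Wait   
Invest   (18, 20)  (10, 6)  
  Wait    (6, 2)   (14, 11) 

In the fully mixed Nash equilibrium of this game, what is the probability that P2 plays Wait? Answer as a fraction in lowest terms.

Let q be the probability that P2 plays Invest. In a completely mixed equilibrium, P1 must be indifferent between Invest and Wait.
P1's expected payoff from Invest is 18q + 10(1−q); from Wait it is 6q + 14(1−q).
Setting these equal: 8q + 10 = −8q + 14, so q = 1/4.
Therefore P2 plays Wait with probability 1 − 1/4 = 3/4.

3/4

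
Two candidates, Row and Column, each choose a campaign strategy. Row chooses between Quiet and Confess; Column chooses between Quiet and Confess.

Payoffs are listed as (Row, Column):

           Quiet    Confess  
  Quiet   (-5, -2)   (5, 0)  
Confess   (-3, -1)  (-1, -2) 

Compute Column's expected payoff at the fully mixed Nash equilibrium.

First find x, the probability Row plays Quiet, from Column's indifference between Quiet and Confess: −2x − (1−x) = −2(1−x), giving x = 1/3.
Since Column is indifferent in equilibrium, Column's expected payoff equals the payoff from either column against (1/3, 2/3). Using Quiet: −2(1/3) − (2/3) = -4/3.

-4/3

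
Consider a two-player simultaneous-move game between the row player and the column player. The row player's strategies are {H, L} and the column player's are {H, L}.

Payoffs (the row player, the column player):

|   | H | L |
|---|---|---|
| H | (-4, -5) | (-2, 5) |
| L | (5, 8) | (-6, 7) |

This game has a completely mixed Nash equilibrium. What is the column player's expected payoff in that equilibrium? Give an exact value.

First find x, the probability the row player plays H, from the column player's indifference between H and L: −5x + 8(1−x) = 5x + 7(1−x), giving x = 1/11.
Since the column player is indifferent in equilibrium, the column player's expected payoff equals the payoff from either column against (1/11, 10/11). Using H: −5(1/11) + 8(10/11) = 75/11.

75/11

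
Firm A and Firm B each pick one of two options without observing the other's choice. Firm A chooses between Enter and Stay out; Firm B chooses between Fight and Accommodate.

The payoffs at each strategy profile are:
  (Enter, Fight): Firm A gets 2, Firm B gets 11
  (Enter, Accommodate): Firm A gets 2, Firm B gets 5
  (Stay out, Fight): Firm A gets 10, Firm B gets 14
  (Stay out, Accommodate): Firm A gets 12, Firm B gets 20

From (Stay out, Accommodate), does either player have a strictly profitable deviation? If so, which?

Firm A at (Stay out, Accommodate) earns 12; deviating to Enter yields 2 — not better.
Firm B earns 20; deviating to Fight yields 14 — not better.
Neither player can strictly improve; the profile is a Nash equilibrium.

Neither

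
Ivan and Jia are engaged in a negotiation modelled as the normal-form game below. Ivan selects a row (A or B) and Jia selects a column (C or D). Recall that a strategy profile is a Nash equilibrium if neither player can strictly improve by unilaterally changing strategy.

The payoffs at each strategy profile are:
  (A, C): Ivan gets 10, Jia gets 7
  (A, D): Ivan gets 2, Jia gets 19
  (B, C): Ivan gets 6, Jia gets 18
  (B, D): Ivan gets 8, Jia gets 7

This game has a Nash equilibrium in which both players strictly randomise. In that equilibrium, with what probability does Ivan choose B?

12/23

Let x be the probability that Ivan plays A. In a completely mixed equilibrium, Jia must be indifferent between C and D.
Jia's expected payoff from C is 7x + 18(1−x); from D it is 19x + 7(1−x).
Setting these equal: −11x + 18 = 12x + 7, so x = 11/23.
Therefore Ivan plays B with probability 1 − 11/23 = 12/23.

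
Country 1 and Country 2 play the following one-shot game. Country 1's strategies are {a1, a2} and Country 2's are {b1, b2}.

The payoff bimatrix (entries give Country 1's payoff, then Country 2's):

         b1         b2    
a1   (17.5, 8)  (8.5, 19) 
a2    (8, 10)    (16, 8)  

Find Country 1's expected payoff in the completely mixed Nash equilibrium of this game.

212/17

First find q, the probability Country 2 plays b1, from Country 1's indifference between a1 and a2: 17.5q + 8.5(1−q) = 8q + 16(1−q), giving q = 15/34.
Since Country 1 is indifferent in equilibrium, Country 1's expected payoff equals the payoff from either row against (15/34, 19/34). Using a1: 17.5(15/34) + 8.5(19/34) = 212/17.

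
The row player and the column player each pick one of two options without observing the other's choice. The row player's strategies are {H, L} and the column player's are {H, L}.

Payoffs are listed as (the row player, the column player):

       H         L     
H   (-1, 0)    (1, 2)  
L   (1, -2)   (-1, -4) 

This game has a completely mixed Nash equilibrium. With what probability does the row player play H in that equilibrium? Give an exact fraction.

Let p be the probability that the row player plays H. In a completely mixed equilibrium, the column player must be indifferent between H and L.
The column player's expected payoff from H is −2(1−p); from L it is 2p − 4(1−p).
Setting these equal: 2p − 2 = 6p − 4, so p = 1/2.

1/2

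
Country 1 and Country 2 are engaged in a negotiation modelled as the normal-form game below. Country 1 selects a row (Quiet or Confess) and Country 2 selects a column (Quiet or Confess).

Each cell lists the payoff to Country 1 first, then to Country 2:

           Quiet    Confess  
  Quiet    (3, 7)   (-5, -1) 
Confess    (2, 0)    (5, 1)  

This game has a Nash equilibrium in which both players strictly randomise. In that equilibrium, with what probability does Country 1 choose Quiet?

Let x be the probability that Country 1 plays Quiet. In a completely mixed equilibrium, Country 2 must be indifferent between Quiet and Confess.
Country 2's expected payoff from Quiet is 7x; from Confess it is −x + (1−x).
Setting these equal: 7x = −2x + 1, so x = 1/9.

1/9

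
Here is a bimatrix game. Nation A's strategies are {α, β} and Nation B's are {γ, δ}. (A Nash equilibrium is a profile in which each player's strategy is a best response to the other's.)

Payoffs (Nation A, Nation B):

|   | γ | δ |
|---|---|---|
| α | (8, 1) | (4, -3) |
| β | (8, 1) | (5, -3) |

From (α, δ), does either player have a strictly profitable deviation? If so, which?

Both

Nation A at (α, δ) earns 4; deviating to β yields 5 — a strict improvement.
Nation B earns -3; deviating to γ yields 1 — a strict improvement.
Both Nation A and Nation B have strictly profitable deviations.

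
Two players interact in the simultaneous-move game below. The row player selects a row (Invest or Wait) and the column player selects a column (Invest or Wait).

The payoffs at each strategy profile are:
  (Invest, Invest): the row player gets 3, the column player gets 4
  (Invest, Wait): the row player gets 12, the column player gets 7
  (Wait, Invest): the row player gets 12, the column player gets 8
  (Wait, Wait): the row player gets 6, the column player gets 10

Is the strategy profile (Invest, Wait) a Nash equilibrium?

At (Invest, Wait), the row player earns 12; switching to Wait would give 6, so the row player has no profitable deviation.
The column player earns 7; switching to Invest would give 4, so the column player has no profitable deviation.
Neither player can gain by a unilateral deviation, so this profile is a Nash equilibrium.

Yes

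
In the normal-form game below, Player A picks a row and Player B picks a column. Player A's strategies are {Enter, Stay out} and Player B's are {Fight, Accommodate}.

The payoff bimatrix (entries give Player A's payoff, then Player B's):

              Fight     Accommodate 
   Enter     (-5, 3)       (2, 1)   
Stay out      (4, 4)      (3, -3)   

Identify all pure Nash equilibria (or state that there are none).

(Stay out, Fight)

(Enter, Fight): Player A prefers Stay out (4 > -5) — not an equilibrium.
(Enter, Accommodate): Player A prefers Stay out (3 > 2); Player B prefers Fight (3 > 1) — not an equilibrium.
(Stay out, Fight): Player A gets 4 ≥ -5 from Enter, and Player B gets 4 ≥ -3 from Accommodate — Nash equilibrium.
(Stay out, Accommodate): Player B prefers Fight (4 > -3) — not an equilibrium.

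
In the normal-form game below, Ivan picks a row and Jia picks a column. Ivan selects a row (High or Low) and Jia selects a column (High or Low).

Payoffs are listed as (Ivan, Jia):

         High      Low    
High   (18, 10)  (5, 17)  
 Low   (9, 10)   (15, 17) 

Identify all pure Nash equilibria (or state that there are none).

(High, High): Jia prefers Low (17 > 10) — not an equilibrium.
(High, Low): Ivan prefers Low (15 > 5) — not an equilibrium.
(Low, High): Ivan prefers High (18 > 9); Jia prefers Low (17 > 10) — not an equilibrium.
(Low, Low): Ivan gets 15 ≥ 5 from High, and Jia gets 17 ≥ 10 from High — Nash equilibrium.

(Low, Low)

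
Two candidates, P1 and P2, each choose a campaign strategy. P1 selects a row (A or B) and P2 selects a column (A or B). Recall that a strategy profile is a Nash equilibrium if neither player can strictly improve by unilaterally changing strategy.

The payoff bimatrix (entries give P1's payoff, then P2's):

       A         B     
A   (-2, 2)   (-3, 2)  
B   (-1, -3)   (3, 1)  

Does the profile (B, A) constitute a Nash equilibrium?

No

At (B, A), P1 earns -1; switching to A would give -2, so P1 has no profitable deviation.
P2 earns -3; switching to B would give 1, so P2 would deviate.
Since at least one player can profitably deviate, this is not a Nash equilibrium.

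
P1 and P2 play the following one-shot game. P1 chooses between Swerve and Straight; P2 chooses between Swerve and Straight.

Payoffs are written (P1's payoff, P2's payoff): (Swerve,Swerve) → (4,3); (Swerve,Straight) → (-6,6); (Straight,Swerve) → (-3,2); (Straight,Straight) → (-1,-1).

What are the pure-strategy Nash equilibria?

none

(Swerve, Swerve): P2 prefers Straight (6 > 3) — not an equilibrium.
(Swerve, Straight): P1 prefers Straight (-1 > -6) — not an equilibrium.
(Straight, Swerve): P1 prefers Swerve (4 > -3) — not an equilibrium.
(Straight, Straight): P2 prefers Swerve (2 > -1) — not an equilibrium.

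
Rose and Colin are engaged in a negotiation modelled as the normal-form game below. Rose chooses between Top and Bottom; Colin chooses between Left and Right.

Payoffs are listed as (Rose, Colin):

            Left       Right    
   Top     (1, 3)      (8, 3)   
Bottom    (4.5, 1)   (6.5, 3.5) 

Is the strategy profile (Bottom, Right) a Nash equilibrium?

No

At (Bottom, Right), Rose earns 6.5; switching to Top would give 8, so Rose would deviate.
Colin earns 3.5; switching to Left would give 1, so Colin has no profitable deviation.
Since at least one player can profitably deviate, this is not a Nash equilibrium.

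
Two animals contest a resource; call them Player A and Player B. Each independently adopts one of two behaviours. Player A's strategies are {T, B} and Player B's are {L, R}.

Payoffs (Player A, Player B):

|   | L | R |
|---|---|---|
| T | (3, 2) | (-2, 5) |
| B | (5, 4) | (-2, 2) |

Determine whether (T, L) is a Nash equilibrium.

No

At (T, L), Player A earns 3; switching to B would give 5, so Player A would deviate.
Player B earns 2; switching to R would give 5, so Player B would deviate.
Since at least one player can profitably deviate, this is not a Nash equilibrium.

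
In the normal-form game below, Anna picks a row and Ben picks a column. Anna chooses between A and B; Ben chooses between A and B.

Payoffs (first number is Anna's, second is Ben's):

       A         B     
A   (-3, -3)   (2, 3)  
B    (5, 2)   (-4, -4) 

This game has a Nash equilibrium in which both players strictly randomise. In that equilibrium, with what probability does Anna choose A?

1/2

Let x be the probability that Anna plays A. In a completely mixed equilibrium, Ben must be indifferent between A and B.
Ben's expected payoff from A is −3x + 2(1−x); from B it is 3x − 4(1−x).
Setting these equal: −5x + 2 = 7x − 4, so x = 1/2.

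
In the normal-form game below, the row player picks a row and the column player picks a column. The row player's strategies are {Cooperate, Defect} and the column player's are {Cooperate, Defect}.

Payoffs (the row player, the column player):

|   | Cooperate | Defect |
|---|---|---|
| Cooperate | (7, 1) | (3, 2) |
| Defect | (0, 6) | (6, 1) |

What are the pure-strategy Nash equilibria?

(Cooperate, Cooperate): the column player prefers Defect (2 > 1) — not an equilibrium.
(Cooperate, Defect): the row player prefers Defect (6 > 3) — not an equilibrium.
(Defect, Cooperate): the row player prefers Cooperate (7 > 0) — not an equilibrium.
(Defect, Defect): the column player prefers Cooperate (6 > 1) — not an equilibrium.

none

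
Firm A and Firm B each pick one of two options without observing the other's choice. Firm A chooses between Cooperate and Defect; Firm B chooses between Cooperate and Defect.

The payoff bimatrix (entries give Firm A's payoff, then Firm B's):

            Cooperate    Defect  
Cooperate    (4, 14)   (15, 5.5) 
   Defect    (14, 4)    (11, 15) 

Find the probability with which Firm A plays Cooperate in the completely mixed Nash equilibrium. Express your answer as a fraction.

22/39

Let x be the probability that Firm A plays Cooperate. In a completely mixed equilibrium, Firm B must be indifferent between Cooperate and Defect.
Firm B's expected payoff from Cooperate is 14x + 4(1−x); from Defect it is 5.5x + 15(1−x).
Setting these equal: 10x + 4 = −9.5x + 15, so x = 22/39.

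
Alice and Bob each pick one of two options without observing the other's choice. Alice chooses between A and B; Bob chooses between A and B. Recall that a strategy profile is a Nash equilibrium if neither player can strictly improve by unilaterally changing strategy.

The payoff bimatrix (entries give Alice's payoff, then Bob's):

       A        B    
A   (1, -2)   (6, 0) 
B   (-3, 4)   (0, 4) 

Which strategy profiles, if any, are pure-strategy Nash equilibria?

(A, A): Bob prefers B (0 > -2) — not an equilibrium.
(A, B): Alice gets 6 ≥ 0 from B, and Bob gets 0 ≥ -2 from A — Nash equilibrium.
(B, A): Alice prefers A (1 > -3) — not an equilibrium.
(B, B): Alice prefers A (6 > 0) — not an equilibrium.

(A, B)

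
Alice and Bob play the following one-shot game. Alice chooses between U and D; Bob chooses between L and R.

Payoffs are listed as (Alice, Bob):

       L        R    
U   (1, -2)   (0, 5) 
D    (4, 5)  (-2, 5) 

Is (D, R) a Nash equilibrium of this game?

At (D, R), Alice earns -2; switching to U would give 0, so Alice would deviate.
Bob earns 5; switching to L would give 5, so Bob has no profitable deviation.
Since at least one player can profitably deviate, this is not a Nash equilibrium.

No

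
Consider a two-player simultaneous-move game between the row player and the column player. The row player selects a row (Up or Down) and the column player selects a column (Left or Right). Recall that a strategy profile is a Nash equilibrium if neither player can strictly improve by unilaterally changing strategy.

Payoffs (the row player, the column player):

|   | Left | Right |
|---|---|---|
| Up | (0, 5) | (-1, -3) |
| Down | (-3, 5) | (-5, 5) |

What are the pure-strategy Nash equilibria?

(Up, Left)

(Up, Left): the row player gets 0 ≥ -3 from Down, and the column player gets 5 ≥ -3 from Right — Nash equilibrium.
(Up, Right): the column player prefers Left (5 > -3) — not an equilibrium.
(Down, Left): the row player prefers Up (0 > -3) — not an equilibrium.
(Down, Right): the row player prefers Up (-1 > -5) — not an equilibrium.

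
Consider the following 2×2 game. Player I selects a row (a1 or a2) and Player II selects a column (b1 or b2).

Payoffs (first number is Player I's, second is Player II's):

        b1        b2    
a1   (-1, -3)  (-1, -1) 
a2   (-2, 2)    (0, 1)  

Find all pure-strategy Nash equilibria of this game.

(a1, b1): Player II prefers b2 (-1 > -3) — not an equilibrium.
(a1, b2): Player I prefers a2 (0 > -1) — not an equilibrium.
(a2, b1): Player I prefers a1 (-1 > -2) — not an equilibrium.
(a2, b2): Player II prefers b1 (2 > 1) — not an equilibrium.

none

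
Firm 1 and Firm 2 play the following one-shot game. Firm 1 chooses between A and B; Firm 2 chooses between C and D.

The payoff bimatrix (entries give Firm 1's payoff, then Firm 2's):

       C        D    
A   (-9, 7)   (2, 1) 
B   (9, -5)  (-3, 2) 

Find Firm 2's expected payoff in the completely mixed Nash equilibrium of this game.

19/13

First find x, the probability Firm 1 plays A, from Firm 2's indifference between C and D: 7x − 5(1−x) = x + 2(1−x), giving x = 7/13.
Since Firm 2 is indifferent in equilibrium, Firm 2's expected payoff equals the payoff from either column against (7/13, 6/13). Using C: 7(7/13) − 5(6/13) = 19/13.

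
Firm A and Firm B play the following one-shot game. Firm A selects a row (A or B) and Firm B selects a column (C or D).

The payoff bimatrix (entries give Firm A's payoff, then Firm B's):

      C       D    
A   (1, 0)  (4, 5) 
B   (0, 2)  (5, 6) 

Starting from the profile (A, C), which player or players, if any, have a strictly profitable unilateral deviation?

Firm A at (A, C) earns 1; deviating to B yields 0 — not better.
Firm B earns 0; deviating to D yields 5 — a strict improvement.
Only Firm B has a strictly profitable deviation.

Firm B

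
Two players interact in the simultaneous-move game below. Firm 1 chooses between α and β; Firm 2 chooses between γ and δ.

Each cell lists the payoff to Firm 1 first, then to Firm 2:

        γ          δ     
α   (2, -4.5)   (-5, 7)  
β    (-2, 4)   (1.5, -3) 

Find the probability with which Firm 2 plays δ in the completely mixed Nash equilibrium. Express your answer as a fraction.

Let c be the probability that Firm 2 plays γ. In a completely mixed equilibrium, Firm 1 must be indifferent between α and β.
Firm 1's expected payoff from α is 2c − 5(1−c); from β it is −2c + 1.5(1−c).
Setting these equal: 7c − 5 = −3.5c + 1.5, so c = 13/21.
Therefore Firm 2 plays δ with probability 1 − 13/21 = 8/21.

8/21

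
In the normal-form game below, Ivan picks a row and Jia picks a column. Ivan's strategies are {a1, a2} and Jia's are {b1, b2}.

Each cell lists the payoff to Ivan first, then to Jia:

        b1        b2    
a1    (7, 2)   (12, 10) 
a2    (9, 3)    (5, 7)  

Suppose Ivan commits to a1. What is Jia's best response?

b2

Against a1, Jia earns 2 from b1 and 10 from b2.
So b2 is the best response.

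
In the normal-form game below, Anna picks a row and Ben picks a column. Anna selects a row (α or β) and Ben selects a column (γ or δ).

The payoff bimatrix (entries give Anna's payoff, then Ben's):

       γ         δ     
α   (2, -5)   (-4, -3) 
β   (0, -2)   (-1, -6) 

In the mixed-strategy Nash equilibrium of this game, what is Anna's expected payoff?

First find y, the probability Ben plays γ, from Anna's indifference between α and β: 2y − 4(1−y) = −(1−y), giving y = 3/5.
Since Anna is indifferent in equilibrium, Anna's expected payoff equals the payoff from either row against (3/5, 2/5). Using α: 2(3/5) − 4(2/5) = -2/5.

-2/5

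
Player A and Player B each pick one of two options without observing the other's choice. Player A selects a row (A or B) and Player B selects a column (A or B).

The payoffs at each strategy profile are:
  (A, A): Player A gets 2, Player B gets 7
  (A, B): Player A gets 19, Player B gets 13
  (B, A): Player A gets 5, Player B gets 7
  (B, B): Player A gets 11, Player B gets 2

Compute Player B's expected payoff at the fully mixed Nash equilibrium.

First find p, the probability Player A plays A, from Player B's indifference between A and B: 7p + 7(1−p) = 13p + 2(1−p), giving p = 5/11.
Since Player B is indifferent in equilibrium, Player B's expected payoff equals the payoff from either column against (5/11, 6/11). Using A: 7(5/11) + 7(6/11) = 7.

7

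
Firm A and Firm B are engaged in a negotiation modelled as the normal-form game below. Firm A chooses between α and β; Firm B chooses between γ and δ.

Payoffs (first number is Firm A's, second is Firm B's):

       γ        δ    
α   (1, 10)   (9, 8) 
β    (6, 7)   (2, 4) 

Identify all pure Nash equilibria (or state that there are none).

(α, γ): Firm A prefers β (6 > 1) — not an equilibrium.
(α, δ): Firm B prefers γ (10 > 8) — not an equilibrium.
(β, γ): Firm A gets 6 ≥ 1 from α, and Firm B gets 7 ≥ 4 from δ — Nash equilibrium.
(β, δ): Firm A prefers α (9 > 2); Firm B prefers γ (7 > 4) — not an equilibrium.

(β, γ)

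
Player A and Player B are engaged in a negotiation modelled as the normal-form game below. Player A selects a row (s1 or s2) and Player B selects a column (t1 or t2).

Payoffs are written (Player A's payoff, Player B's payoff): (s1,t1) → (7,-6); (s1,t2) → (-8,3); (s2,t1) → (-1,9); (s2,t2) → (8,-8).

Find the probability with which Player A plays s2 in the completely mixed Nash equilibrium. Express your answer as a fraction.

Let x be the probability that Player A plays s1. In a completely mixed equilibrium, Player B must be indifferent between t1 and t2.
Player B's expected payoff from t1 is −6x + 9(1−x); from t2 it is 3x − 8(1−x).
Setting these equal: −15x + 9 = 11x − 8, so x = 17/26.
Therefore Player A plays s2 with probability 1 − 17/26 = 9/26.

9/26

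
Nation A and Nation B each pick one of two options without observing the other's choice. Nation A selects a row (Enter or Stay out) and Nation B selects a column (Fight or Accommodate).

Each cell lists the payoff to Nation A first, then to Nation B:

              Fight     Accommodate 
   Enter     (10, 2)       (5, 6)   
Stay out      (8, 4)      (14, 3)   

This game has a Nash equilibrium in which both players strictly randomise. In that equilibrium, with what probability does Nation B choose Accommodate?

2/11

Let c be the probability that Nation B plays Fight. In a completely mixed equilibrium, Nation A must be indifferent between Enter and Stay out.
Nation A's expected payoff from Enter is 10c + 5(1−c); from Stay out it is 8c + 14(1−c).
Setting these equal: 5c + 5 = −6c + 14, so c = 9/11.
Therefore Nation B plays Accommodate with probability 1 − 9/11 = 2/11.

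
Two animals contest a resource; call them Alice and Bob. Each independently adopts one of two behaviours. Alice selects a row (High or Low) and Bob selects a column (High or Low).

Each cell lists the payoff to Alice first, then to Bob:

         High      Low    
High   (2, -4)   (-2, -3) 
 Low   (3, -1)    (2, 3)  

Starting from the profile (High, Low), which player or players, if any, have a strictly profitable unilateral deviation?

Alice at (High, Low) earns -2; deviating to Low yields 2 — a strict improvement.
Bob earns -3; deviating to High yields -4 — not better.
Only Alice has a strictly profitable deviation.

Alice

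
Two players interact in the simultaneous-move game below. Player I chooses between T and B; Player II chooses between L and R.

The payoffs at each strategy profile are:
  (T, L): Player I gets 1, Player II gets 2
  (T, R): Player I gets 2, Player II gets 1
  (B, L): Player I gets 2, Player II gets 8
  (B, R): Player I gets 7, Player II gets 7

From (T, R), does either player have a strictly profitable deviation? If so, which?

Player I at (T, R) earns 2; deviating to B yields 7 — a strict improvement.
Player II earns 1; deviating to L yields 2 — a strict improvement.
Both Player I and Player II have strictly profitable deviations.

Both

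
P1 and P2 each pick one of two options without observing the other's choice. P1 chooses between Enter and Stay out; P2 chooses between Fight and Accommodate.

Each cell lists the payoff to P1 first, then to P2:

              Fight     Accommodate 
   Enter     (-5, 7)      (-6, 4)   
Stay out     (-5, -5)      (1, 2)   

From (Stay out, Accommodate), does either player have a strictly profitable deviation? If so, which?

Neither

P1 at (Stay out, Accommodate) earns 1; deviating to Enter yields -6 — not better.
P2 earns 2; deviating to Fight yields -5 — not better.
Neither player can strictly improve; the profile is a Nash equilibrium.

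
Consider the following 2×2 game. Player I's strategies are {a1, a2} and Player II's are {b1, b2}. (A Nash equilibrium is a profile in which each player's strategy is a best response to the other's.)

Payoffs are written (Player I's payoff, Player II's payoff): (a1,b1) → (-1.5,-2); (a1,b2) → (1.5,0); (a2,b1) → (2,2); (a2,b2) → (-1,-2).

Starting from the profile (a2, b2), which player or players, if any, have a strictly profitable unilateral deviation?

Player I at (a2, b2) earns -1; deviating to a1 yields 1.5 — a strict improvement.
Player II earns -2; deviating to b1 yields 2 — a strict improvement.
Both Player I and Player II have strictly profitable deviations.

Both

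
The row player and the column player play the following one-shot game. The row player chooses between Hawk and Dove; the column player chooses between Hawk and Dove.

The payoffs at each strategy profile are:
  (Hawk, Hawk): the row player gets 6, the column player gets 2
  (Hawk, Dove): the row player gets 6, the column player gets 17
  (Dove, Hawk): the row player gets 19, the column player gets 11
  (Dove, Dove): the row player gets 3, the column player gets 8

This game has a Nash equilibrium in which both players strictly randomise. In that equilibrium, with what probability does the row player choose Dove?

Let x be the probability that the row player plays Hawk. In a completely mixed equilibrium, the column player must be indifferent between Hawk and Dove.
The column player's expected payoff from Hawk is 2x + 11(1−x); from Dove it is 17x + 8(1−x).
Setting these equal: −9x + 11 = 9x + 8, so x = 1/6.
Therefore the row player plays Dove with probability 1 − 1/6 = 5/6.

5/6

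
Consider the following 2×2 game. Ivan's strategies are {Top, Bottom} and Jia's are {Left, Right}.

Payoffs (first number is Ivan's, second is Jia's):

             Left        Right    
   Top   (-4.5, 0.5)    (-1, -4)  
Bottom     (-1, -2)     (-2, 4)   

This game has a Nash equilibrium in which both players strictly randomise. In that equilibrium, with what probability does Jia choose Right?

Let y be the probability that Jia plays Left. In a completely mixed equilibrium, Ivan must be indifferent between Top and Bottom.
Ivan's expected payoff from Top is −4.5y − (1−y); from Bottom it is −y − 2(1−y).
Setting these equal: −3.5y − 1 = y − 2, so y = 2/9.
Therefore Jia plays Right with probability 1 − 2/9 = 7/9.

7/9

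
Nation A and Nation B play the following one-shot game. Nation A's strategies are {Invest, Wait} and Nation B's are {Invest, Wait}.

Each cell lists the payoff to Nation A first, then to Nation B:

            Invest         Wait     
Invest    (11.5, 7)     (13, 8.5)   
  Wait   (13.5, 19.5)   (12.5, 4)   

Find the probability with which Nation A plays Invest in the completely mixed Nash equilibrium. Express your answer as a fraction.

31/34

Let r be the probability that Nation A plays Invest. In a completely mixed equilibrium, Nation B must be indifferent between Invest and Wait.
Nation B's expected payoff from Invest is 7r + 19.5(1−r); from Wait it is 8.5r + 4(1−r).
Setting these equal: −12.5r + 19.5 = 4.5r + 4, so r = 31/34.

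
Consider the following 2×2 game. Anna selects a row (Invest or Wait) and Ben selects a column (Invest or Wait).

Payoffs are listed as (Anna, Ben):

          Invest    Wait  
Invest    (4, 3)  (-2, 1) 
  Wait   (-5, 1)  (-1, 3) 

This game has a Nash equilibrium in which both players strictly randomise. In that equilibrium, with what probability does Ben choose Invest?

Let y be the probability that Ben plays Invest. In a completely mixed equilibrium, Anna must be indifferent between Invest and Wait.
Anna's expected payoff from Invest is 4y − 2(1−y); from Wait it is −5y − (1−y).
Setting these equal: 6y − 2 = −4y − 1, so y = 1/10.

1/10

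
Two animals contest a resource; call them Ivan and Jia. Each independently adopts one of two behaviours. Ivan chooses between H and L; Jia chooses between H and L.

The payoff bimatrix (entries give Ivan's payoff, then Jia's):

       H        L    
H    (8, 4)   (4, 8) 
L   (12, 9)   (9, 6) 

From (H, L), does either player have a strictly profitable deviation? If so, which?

Ivan

Ivan at (H, L) earns 4; deviating to L yields 9 — a strict improvement.
Jia earns 8; deviating to H yields 4 — not better.
Only Ivan has a strictly profitable deviation.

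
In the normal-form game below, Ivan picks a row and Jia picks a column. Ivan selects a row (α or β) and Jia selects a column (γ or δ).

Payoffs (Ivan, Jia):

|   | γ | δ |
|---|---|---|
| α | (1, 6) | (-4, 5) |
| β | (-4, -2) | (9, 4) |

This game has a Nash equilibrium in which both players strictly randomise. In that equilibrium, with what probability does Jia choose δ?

Let y be the probability that Jia plays γ. In a completely mixed equilibrium, Ivan must be indifferent between α and β.
Ivan's expected payoff from α is y − 4(1−y); from β it is −4y + 9(1−y).
Setting these equal: 5y − 4 = −13y + 9, so y = 13/18.
Therefore Jia plays δ with probability 1 − 13/18 = 5/18.

5/18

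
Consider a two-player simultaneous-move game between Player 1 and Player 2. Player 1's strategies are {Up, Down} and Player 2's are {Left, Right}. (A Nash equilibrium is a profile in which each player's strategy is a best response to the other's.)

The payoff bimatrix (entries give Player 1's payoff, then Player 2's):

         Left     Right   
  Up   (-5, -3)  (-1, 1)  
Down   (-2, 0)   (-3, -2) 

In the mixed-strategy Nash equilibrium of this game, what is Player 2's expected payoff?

-1

First find x, the probability Player 1 plays Up, from Player 2's indifference between Left and Right: −3x = x − 2(1−x), giving x = 1/3.
Since Player 2 is indifferent in equilibrium, Player 2's expected payoff equals the payoff from either column against (1/3, 2/3). Using Left: −3(1/3) = -1.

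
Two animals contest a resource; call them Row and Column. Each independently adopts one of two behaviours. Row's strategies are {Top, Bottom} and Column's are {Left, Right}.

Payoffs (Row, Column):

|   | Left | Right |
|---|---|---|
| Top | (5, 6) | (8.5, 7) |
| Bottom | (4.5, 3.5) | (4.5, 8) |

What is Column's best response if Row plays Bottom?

Right

Against Bottom, Column earns 3.5 from Left and 8 from Right.
So Right is the best response.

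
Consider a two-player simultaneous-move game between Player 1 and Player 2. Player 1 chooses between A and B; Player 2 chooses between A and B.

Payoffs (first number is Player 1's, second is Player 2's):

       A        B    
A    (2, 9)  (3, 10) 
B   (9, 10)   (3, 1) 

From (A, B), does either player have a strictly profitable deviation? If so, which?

Neither

Player 1 at (A, B) earns 3; deviating to B yields 3 — not better.
Player 2 earns 10; deviating to A yields 9 — not better.
Neither player can strictly improve; the profile is a Nash equilibrium.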